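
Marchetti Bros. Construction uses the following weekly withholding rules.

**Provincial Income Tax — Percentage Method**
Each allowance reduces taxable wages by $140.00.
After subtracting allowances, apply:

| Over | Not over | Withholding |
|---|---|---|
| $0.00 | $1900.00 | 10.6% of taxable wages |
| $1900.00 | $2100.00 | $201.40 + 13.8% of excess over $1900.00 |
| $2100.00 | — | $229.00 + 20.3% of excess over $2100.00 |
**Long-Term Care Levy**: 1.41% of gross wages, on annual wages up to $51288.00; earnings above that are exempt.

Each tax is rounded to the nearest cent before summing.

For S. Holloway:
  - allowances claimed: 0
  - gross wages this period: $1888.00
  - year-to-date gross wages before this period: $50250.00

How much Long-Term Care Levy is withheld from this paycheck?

Long-Term Care Levy: cap $51288.00 − YTD $50250.00 = $1038.00 subject; 1.41% × $1038.00 = $14.64

$14.64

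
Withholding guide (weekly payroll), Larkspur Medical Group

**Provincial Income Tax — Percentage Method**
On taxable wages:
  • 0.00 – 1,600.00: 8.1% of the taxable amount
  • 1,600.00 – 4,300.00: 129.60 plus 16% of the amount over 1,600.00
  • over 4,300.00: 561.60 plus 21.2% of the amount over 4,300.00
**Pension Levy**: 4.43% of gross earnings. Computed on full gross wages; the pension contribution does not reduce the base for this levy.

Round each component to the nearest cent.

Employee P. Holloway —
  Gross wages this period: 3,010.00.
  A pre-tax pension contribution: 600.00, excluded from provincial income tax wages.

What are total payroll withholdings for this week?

392.54

Provincial Income Tax: taxable = 3,010.00 − 600.00 = 2,410.00
  129.60 + 16% × (2,410.00 − 1,600.00) = 129.60 + 16% × 810.00 = 259.20
Pension Levy: 4.43% × 3,010.00 = 133.34
Total: 259.20 + 133.34 = 392.54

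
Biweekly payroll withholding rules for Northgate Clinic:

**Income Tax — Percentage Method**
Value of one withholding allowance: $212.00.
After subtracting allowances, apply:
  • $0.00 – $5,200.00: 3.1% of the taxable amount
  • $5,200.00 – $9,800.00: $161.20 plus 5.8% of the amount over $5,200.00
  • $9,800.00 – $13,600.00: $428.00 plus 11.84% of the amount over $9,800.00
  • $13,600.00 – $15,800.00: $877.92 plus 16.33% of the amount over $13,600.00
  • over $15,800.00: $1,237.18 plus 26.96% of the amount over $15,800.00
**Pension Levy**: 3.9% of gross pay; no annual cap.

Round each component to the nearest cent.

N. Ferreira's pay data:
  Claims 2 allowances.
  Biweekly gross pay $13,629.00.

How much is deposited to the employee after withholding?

Income Tax: taxable = $13,629.00 − 2×$212.00 = $13,205.00
  $428.00 + 11.84% × ($13,205.00 − $9,800.00) = $428.00 + 11.84% × $3,405.00 = $831.15
Pension Levy: 3.9% × $13,629.00 = $531.53
Total withheld: $831.15 + $531.53 = $1,362.68
Net pay: $13,629.00 − $1,362.68 = $12,266.32

$12,266.32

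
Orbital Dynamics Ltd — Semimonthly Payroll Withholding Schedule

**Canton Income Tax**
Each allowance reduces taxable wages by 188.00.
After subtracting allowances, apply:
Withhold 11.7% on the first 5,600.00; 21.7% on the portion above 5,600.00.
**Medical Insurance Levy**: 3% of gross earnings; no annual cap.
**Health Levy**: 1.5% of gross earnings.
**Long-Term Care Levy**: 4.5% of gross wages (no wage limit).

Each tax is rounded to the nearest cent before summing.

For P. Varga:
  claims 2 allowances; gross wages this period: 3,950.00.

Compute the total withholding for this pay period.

773.66

Canton Income Tax: taxable = 3,950.00 − 2×188.00 = 3,574.00
  11.7% × 3,574.00 = 418.16
Medical Insurance Levy: 3% × 3,950.00 = 118.50
Health Levy: 1.5% × 3,950.00 = 59.25
Long-Term Care Levy: 4.5% × 3,950.00 = 177.75
Total: 418.16 + 118.50 + 59.25 + 177.75 = 773.66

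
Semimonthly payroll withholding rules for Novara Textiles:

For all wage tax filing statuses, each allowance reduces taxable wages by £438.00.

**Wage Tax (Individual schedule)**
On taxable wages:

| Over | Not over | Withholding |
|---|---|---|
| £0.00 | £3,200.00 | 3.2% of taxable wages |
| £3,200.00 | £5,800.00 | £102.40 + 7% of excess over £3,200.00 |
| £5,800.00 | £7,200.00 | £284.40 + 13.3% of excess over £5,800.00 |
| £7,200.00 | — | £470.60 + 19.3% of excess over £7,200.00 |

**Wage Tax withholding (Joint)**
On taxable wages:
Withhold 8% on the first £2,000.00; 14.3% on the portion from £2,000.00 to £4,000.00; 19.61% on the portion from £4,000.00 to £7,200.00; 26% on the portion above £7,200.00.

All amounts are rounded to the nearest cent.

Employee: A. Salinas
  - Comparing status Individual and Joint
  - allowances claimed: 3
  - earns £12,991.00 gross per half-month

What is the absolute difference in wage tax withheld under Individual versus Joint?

£902.88

Wage Tax (Individual): taxable = £12,991.00 − 3×£438.00 = £11,677.00
  £470.60 + 19.3% × (£11,677.00 − £7,200.00) = £470.60 + 19.3% × £4,477.00 = £1,334.66
Wage Tax (Joint): taxable = £12,991.00 − 3×£438.00 = £11,677.00
  £1,073.52 + 26% × (£11,677.00 − £7,200.00) = £1,073.52 + 26% × £4,477.00 = £2,237.54
Difference: |£1,334.66 − £2,237.54| = £902.88 (higher under Joint)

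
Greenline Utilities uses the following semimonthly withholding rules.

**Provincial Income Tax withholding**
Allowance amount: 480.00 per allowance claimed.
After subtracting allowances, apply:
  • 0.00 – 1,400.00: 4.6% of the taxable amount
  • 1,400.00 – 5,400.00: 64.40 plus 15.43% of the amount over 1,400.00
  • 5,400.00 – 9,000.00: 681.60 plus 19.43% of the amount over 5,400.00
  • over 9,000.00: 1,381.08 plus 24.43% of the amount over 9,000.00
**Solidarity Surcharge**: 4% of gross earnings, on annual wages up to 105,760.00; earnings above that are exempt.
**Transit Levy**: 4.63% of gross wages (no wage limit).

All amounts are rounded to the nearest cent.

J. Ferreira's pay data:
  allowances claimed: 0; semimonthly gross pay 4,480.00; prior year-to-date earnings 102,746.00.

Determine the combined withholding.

Provincial Income Tax: taxable = 4,480.00
  64.40 + 15.43% × (4,480.00 − 1,400.00) = 64.40 + 15.43% × 3,080.00 = 539.64
Solidarity Surcharge: cap 105,760.00 − YTD 102,746.00 = 3,014.00 subject; 4% × 3,014.00 = 120.56
Transit Levy: 4.63% × 4,480.00 = 207.42
Total: 539.64 + 120.56 + 207.42 = 867.62

867.62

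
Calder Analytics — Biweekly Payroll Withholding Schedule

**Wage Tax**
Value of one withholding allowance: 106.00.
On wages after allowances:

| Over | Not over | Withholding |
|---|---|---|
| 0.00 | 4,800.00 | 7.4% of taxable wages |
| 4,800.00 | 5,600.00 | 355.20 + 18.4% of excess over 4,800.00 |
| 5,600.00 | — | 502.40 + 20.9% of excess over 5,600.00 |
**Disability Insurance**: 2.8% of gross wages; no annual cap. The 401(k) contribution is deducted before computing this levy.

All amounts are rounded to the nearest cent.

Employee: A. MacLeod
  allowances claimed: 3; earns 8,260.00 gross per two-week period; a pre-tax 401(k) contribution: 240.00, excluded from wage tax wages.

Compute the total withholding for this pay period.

1,166.28

Wage Tax: taxable = 8,260.00 − 240.00 − 3×106.00 = 7,702.00
  502.40 + 20.9% × (7,702.00 − 5,600.00) = 502.40 + 20.9% × 2,102.00 = 941.72
Disability Insurance: 2.8% × 8,020.00 = 224.56
Total: 941.72 + 224.56 = 1,166.28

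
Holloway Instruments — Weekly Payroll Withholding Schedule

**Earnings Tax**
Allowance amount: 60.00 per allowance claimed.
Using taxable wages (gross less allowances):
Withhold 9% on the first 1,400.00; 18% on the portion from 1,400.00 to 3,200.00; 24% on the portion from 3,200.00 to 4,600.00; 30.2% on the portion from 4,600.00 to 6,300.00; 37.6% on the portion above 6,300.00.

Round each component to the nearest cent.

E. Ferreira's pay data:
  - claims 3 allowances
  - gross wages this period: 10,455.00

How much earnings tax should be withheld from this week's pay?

2,794.00

Earnings Tax: taxable = 10,455.00 − 3×60.00 = 10,275.00
  1,299.40 + 37.6% × (10,275.00 − 6,300.00) = 1,299.40 + 37.6% × 3,975.00 = 2,794.00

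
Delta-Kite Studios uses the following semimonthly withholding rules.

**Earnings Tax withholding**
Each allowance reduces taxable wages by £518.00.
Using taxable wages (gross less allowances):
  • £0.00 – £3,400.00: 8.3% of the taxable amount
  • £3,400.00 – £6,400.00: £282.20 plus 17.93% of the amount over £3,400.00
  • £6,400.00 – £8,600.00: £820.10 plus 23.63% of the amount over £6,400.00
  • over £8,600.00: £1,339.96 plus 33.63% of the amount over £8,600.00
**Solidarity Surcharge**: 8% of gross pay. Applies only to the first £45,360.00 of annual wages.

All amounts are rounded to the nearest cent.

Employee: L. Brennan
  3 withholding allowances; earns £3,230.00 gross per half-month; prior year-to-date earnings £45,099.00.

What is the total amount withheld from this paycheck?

£159.99

Earnings Tax: taxable = £3,230.00 − 3×£518.00 = £1,676.00
  8.3% × £1,676.00 = £139.11
Solidarity Surcharge: cap £45,360.00 − YTD £45,099.00 = £261.00 subject; 8% × £261.00 = £20.88
Total: £139.11 + £20.88 = £159.99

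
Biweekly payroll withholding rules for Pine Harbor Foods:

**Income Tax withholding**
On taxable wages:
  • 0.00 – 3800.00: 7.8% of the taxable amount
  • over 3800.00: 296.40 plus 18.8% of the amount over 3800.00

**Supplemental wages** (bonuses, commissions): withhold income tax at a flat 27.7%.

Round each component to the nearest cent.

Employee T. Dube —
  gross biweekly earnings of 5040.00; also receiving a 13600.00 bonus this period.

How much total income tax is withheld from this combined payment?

Income Tax: taxable = 5040.00
  296.40 + 18.8% × (5040.00 − 3800.00) = 296.40 + 18.8% × 1240.00 = 529.52
Supplemental (27.7% flat on bonus): 27.7% × 13600.00 = 3767.20
Total income tax: 529.52 + 3767.20 = 4296.72

4296.72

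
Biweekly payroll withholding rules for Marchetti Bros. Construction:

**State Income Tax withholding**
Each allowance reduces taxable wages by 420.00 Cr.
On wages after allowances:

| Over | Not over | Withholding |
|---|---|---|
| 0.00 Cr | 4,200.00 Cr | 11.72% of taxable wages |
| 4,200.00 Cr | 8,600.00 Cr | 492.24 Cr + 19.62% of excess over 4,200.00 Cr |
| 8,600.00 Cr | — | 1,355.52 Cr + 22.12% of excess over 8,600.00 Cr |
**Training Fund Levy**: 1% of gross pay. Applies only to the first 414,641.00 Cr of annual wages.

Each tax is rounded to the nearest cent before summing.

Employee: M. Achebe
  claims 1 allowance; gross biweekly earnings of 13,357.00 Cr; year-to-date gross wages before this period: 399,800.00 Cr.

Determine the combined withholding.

State Income Tax: taxable = 13,357.00 Cr − 1×420.00 Cr = 12,937.00 Cr
  1,355.52 Cr + 22.12% × (12,937.00 Cr − 8,600.00 Cr) = 1,355.52 Cr + 22.12% × 4,337.00 Cr = 2,314.86 Cr
Training Fund Levy: 1% × 13,357.00 Cr = 133.57 Cr
Total: 2,314.86 Cr + 133.57 Cr = 2,448.43 Cr

2,448.43 Cr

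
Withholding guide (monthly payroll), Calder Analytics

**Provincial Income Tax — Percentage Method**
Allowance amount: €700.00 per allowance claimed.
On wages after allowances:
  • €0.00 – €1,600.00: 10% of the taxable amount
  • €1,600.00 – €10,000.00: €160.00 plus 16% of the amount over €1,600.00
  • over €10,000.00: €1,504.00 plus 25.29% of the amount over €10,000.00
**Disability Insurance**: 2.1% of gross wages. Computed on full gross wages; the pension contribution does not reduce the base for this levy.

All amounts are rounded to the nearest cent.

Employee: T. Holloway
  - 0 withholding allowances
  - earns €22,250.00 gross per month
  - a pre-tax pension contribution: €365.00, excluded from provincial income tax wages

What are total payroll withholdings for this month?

Provincial Income Tax: taxable = €22,250.00 − €365.00 = €21,885.00
  €1,504.00 + 25.29% × (€21,885.00 − €10,000.00) = €1,504.00 + 25.29% × €11,885.00 = €4,509.72
Disability Insurance: 2.1% × €22,250.00 = €467.25
Total: €4,509.72 + €467.25 = €4,976.97

€4,976.97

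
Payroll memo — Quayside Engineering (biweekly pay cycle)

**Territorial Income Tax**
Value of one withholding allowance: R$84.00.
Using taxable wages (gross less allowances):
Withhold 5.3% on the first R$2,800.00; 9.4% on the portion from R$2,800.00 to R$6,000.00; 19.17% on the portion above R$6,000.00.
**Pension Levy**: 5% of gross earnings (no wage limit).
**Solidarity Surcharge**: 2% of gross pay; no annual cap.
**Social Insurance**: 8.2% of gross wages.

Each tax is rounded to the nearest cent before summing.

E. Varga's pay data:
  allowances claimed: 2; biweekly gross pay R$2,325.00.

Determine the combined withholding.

R$467.72

Territorial Income Tax: taxable = R$2,325.00 − 2×R$84.00 = R$2,157.00
  5.3% × R$2,157.00 = R$114.32
Pension Levy: 5% × R$2,325.00 = R$116.25
Solidarity Surcharge: 2% × R$2,325.00 = R$46.50
Social Insurance: 8.2% × R$2,325.00 = R$190.65
Total: R$114.32 + R$116.25 + R$46.50 + R$190.65 = R$467.72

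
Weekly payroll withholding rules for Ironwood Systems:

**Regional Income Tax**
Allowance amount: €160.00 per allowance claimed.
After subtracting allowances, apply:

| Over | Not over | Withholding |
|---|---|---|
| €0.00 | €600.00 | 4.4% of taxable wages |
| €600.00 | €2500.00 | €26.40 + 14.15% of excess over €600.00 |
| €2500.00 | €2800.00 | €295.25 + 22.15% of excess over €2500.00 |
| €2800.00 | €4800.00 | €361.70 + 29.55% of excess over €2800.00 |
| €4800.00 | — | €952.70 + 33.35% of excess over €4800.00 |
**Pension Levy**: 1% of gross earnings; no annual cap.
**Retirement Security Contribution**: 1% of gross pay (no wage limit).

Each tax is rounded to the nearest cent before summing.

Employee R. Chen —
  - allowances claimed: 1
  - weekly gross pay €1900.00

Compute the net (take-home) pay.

Regional Income Tax: taxable = €1900.00 − 1×€160.00 = €1740.00
  €26.40 + 14.15% × (€1740.00 − €600.00) = €26.40 + 14.15% × €1140.00 = €187.71
Pension Levy: 1% × €1900.00 = €19.00
Retirement Security Contribution: 1% × €1900.00 = €19.00
Total withheld: €187.71 + €19.00 + €19.00 = €225.71
Net pay: €1900.00 − €225.71 = €1674.29

€1674.29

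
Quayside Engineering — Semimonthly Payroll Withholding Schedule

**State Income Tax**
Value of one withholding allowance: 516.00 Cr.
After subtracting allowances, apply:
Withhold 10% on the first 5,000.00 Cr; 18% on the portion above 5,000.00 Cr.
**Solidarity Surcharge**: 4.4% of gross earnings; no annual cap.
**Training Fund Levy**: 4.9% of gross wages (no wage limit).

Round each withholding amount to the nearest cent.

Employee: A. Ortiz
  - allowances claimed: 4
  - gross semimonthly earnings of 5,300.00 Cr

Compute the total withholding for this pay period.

State Income Tax: taxable = 5,300.00 Cr − 4×516.00 Cr = 3,236.00 Cr
  10% × 3,236.00 Cr = 323.60 Cr
Solidarity Surcharge: 4.4% × 5,300.00 Cr = 233.20 Cr
Training Fund Levy: 4.9% × 5,300.00 Cr = 259.70 Cr
Total: 323.60 Cr + 233.20 Cr + 259.70 Cr = 816.50 Cr

816.50 Cr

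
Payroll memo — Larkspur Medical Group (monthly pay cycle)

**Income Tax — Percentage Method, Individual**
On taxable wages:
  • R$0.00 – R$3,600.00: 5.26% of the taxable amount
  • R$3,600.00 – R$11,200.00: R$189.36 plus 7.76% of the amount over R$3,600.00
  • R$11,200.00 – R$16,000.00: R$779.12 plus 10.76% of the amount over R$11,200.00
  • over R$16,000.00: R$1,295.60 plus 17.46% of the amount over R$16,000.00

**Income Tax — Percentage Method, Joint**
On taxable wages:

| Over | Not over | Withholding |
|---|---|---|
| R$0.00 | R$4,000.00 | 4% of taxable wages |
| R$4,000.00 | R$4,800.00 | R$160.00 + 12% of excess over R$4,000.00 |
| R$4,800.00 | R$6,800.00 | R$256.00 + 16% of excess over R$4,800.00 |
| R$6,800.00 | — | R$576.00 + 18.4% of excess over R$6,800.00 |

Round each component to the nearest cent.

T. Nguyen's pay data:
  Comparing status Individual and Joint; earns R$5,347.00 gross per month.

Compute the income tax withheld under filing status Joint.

R$343.52

Income Tax (Joint): taxable = R$5,347.00
  R$256.00 + 16% × (R$5,347.00 − R$4,800.00) = R$256.00 + 16% × R$547.00 = R$343.52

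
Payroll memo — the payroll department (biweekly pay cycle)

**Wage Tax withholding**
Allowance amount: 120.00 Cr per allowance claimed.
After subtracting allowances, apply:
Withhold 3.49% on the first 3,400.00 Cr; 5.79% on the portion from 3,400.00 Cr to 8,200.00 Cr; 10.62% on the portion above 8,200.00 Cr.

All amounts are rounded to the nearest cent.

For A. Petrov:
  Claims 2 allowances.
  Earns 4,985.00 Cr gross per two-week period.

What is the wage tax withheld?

196.54 Cr

Wage Tax: taxable = 4,985.00 Cr − 2×120.00 Cr = 4,745.00 Cr
  118.66 Cr + 5.79% × (4,745.00 Cr − 3,400.00 Cr) = 118.66 Cr + 5.79% × 1,345.00 Cr = 196.54 Cr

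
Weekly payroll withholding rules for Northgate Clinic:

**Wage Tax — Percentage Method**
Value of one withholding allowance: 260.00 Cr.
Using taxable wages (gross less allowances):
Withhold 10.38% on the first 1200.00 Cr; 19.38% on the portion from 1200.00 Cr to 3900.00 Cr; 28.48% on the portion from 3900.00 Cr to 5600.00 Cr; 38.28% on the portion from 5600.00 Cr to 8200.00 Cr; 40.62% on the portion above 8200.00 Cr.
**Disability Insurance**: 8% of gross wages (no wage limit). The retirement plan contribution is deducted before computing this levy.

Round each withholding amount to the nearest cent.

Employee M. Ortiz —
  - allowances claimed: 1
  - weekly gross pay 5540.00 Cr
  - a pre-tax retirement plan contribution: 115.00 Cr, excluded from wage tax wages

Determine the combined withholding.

Wage Tax: taxable = 5540.00 Cr − 115.00 Cr − 1×260.00 Cr = 5165.00 Cr
  647.82 Cr + 28.48% × (5165.00 Cr − 3900.00 Cr) = 647.82 Cr + 28.48% × 1265.00 Cr = 1008.09 Cr
Disability Insurance: 8% × 5425.00 Cr = 434.00 Cr
Total: 1008.09 Cr + 434.00 Cr = 1442.09 Cr

1442.09 Cr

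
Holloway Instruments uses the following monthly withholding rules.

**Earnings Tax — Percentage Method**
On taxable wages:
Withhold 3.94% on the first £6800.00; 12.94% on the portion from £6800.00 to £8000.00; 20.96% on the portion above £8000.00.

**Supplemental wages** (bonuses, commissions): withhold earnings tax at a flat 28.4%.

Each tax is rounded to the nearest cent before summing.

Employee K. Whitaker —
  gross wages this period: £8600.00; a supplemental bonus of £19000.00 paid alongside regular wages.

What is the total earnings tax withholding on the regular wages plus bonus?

Earnings Tax: taxable = £8600.00
  £423.20 + 20.96% × (£8600.00 − £8000.00) = £423.20 + 20.96% × £600.00 = £548.96
Supplemental (28.4% flat on bonus): 28.4% × £19000.00 = £5396.00
Total earnings tax: £548.96 + £5396.00 = £5944.96

£5944.96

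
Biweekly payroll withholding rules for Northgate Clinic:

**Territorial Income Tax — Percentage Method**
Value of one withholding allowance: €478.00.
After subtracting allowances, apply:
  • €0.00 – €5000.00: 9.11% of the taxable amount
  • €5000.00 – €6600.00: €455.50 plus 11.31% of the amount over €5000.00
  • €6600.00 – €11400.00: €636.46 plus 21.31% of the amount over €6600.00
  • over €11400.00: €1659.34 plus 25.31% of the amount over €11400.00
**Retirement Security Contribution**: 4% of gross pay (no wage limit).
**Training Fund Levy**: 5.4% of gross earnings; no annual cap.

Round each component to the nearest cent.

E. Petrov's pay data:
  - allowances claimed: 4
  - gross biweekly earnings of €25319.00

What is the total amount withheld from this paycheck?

€7078.30

Territorial Income Tax: taxable = €25319.00 − 4×€478.00 = €23407.00
  €1659.34 + 25.31% × (€23407.00 − €11400.00) = €1659.34 + 25.31% × €12007.00 = €4698.31
Retirement Security Contribution: 4% × €25319.00 = €1012.76
Training Fund Levy: 5.4% × €25319.00 = €1367.23
Total: €4698.31 + €1012.76 + €1367.23 = €7078.30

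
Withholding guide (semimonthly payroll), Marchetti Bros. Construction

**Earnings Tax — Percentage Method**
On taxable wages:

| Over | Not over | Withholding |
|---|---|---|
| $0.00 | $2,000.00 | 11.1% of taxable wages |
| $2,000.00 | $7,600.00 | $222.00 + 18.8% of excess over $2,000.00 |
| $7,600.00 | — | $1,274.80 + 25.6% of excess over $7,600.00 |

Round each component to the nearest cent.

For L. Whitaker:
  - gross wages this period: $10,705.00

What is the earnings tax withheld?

$2,069.68

Earnings Tax: taxable = $10,705.00
  $1,274.80 + 25.6% × ($10,705.00 − $7,600.00) = $1,274.80 + 25.6% × $3,105.00 = $2,069.68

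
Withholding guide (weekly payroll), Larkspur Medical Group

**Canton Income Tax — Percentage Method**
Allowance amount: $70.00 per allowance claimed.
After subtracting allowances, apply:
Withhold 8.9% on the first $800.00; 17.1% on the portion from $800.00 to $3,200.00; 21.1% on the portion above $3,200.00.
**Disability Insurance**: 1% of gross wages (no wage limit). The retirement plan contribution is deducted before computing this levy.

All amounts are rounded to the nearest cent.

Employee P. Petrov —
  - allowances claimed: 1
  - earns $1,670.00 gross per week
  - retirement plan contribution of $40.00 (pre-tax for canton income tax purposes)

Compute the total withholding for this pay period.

Canton Income Tax: taxable = $1,670.00 − $40.00 − 1×$70.00 = $1,560.00
  $71.20 + 17.1% × ($1,560.00 − $800.00) = $71.20 + 17.1% × $760.00 = $201.16
Disability Insurance: 1% × $1,630.00 = $16.30
Total: $201.16 + $16.30 = $217.46

$217.46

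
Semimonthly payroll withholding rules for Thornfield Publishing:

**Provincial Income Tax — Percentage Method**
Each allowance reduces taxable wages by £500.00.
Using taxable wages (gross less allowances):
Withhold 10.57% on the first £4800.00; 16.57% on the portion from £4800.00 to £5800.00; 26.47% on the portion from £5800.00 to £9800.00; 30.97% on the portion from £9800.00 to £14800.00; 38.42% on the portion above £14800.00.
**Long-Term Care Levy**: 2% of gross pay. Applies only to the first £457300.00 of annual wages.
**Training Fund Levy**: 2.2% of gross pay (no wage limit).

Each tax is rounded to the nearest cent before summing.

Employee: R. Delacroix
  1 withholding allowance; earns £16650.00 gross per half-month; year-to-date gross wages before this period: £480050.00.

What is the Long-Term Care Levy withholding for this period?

Long-Term Care Levy: YTD £480050.00 ≥ cap £457300.00 → £0.00

£0.00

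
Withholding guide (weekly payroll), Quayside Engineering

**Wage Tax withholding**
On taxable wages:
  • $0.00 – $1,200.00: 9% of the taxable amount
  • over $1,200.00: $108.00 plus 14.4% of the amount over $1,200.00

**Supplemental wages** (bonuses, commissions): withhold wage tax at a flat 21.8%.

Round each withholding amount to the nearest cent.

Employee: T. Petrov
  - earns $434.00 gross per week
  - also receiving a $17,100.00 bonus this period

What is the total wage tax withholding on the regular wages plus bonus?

$3,766.86

Wage Tax: taxable = $434.00
  9% × $434.00 = $39.06
Supplemental (21.8% flat on bonus): 21.8% × $17,100.00 = $3,727.80
Total wage tax: $39.06 + $3,727.80 = $3,766.86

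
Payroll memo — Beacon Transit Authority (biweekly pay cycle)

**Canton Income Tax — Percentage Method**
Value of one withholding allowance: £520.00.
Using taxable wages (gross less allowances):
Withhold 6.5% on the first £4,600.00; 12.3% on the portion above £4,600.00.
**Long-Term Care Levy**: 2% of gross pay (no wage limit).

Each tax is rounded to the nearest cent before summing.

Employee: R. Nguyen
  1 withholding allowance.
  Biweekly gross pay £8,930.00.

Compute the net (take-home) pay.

£7,983.77

Canton Income Tax: taxable = £8,930.00 − 1×£520.00 = £8,410.00
  £299.00 + 12.3% × (£8,410.00 − £4,600.00) = £299.00 + 12.3% × £3,810.00 = £767.63
Long-Term Care Levy: 2% × £8,930.00 = £178.60
Total withheld: £767.63 + £178.60 = £946.23
Net pay: £8,930.00 − £946.23 = £7,983.77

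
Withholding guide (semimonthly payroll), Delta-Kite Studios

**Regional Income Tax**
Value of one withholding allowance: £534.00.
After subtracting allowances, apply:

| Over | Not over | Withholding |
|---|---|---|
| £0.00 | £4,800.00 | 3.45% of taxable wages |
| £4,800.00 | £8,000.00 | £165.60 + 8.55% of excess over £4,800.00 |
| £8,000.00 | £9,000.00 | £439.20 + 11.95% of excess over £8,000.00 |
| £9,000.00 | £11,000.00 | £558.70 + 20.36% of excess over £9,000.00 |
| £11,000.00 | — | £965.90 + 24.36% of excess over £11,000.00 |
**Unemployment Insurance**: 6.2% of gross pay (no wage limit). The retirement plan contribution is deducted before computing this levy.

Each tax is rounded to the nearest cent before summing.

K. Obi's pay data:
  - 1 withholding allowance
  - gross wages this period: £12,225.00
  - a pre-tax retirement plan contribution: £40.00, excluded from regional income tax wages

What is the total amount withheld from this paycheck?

Regional Income Tax: taxable = £12,225.00 − £40.00 − 1×£534.00 = £11,651.00
  £965.90 + 24.36% × (£11,651.00 − £11,000.00) = £965.90 + 24.36% × £651.00 = £1,124.48
Unemployment Insurance: 6.2% × £12,185.00 = £755.47
Total: £1,124.48 + £755.47 = £1,879.95

£1,879.95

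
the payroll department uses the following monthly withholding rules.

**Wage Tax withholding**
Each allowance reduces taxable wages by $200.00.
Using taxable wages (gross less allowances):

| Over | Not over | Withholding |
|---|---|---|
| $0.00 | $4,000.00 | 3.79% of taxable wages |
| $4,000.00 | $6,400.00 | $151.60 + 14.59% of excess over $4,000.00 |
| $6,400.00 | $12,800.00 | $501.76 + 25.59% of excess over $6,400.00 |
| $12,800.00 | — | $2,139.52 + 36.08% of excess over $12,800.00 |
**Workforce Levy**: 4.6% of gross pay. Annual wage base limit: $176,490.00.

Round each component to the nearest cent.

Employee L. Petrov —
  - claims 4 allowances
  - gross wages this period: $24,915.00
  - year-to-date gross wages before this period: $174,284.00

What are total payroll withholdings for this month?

$6,323.45

Wage Tax: taxable = $24,915.00 − 4×$200.00 = $24,115.00
  $2,139.52 + 36.08% × ($24,115.00 − $12,800.00) = $2,139.52 + 36.08% × $11,315.00 = $6,221.97
Workforce Levy: cap $176,490.00 − YTD $174,284.00 = $2,206.00 subject; 4.6% × $2,206.00 = $101.48
Total: $6,221.97 + $101.48 = $6,323.45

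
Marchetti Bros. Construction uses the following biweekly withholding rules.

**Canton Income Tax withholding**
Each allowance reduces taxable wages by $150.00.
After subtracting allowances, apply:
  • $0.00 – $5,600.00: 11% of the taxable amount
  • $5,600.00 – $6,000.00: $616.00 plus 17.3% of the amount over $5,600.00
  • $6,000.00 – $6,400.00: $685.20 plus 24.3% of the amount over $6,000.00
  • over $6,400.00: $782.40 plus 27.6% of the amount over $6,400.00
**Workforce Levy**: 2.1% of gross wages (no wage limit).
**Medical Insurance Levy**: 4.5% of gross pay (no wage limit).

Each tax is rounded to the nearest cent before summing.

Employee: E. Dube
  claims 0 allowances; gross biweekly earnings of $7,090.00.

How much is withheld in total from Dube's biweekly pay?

$1,440.78

Canton Income Tax: taxable = $7,090.00
  $782.40 + 27.6% × ($7,090.00 − $6,400.00) = $782.40 + 27.6% × $690.00 = $972.84
Workforce Levy: 2.1% × $7,090.00 = $148.89
Medical Insurance Levy: 4.5% × $7,090.00 = $319.05
Total: $972.84 + $148.89 + $319.05 = $1,440.78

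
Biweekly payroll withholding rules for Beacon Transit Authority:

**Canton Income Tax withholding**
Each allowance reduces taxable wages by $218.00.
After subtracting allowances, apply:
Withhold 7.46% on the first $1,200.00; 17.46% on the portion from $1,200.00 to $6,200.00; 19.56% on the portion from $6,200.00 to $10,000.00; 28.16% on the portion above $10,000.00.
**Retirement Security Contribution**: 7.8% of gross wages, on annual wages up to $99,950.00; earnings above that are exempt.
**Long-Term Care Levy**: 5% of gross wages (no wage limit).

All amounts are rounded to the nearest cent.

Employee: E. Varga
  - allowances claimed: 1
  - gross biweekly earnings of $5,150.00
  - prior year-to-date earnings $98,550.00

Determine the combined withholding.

$1,107.83

Canton Income Tax: taxable = $5,150.00 − 1×$218.00 = $4,932.00
  $89.52 + 17.46% × ($4,932.00 − $1,200.00) = $89.52 + 17.46% × $3,732.00 = $741.13
Retirement Security Contribution: cap $99,950.00 − YTD $98,550.00 = $1,400.00 subject; 7.8% × $1,400.00 = $109.20
Long-Term Care Levy: 5% × $5,150.00 = $257.50
Total: $741.13 + $109.20 + $257.50 = $1,107.83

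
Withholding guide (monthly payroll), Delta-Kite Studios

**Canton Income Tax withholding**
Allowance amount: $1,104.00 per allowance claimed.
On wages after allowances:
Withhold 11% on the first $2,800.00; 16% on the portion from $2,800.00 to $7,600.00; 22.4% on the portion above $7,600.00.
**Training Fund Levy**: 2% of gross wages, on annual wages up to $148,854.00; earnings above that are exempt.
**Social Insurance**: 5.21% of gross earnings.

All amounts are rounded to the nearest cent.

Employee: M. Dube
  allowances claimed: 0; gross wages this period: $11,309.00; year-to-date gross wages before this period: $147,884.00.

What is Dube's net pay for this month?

Canton Income Tax: taxable = $11,309.00
  $1,076.00 + 22.4% × ($11,309.00 − $7,600.00) = $1,076.00 + 22.4% × $3,709.00 = $1,906.82
Training Fund Levy: cap $148,854.00 − YTD $147,884.00 = $970.00 subject; 2% × $970.00 = $19.40
Social Insurance: 5.21% × $11,309.00 = $589.20
Total withheld: $1,906.82 + $19.40 + $589.20 = $2,515.42
Net pay: $11,309.00 − $2,515.42 = $8,793.58

$8,793.58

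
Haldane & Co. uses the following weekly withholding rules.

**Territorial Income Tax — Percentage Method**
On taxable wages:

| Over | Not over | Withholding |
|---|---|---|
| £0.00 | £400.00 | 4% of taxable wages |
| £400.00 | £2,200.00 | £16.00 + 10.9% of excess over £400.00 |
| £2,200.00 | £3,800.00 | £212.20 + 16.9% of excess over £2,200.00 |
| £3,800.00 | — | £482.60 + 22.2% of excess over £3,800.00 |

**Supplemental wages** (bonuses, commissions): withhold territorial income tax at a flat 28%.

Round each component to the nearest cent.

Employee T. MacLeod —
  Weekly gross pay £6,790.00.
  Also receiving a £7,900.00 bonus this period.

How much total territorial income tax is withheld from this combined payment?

£3,358.38

Territorial Income Tax: taxable = £6,790.00
  £482.60 + 22.2% × (£6,790.00 − £3,800.00) = £482.60 + 22.2% × £2,990.00 = £1,146.38
Supplemental (28% flat on bonus): 28% × £7,900.00 = £2,212.00
Total territorial income tax: £1,146.38 + £2,212.00 = £3,358.38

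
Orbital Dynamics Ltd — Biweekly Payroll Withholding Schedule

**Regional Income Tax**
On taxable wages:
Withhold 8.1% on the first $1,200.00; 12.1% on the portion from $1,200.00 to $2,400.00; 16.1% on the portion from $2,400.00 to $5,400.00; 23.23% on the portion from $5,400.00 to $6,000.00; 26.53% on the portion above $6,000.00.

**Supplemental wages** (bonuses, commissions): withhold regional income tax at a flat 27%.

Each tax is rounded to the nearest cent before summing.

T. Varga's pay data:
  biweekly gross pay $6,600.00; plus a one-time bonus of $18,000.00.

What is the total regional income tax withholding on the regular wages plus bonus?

$5,883.96

Regional Income Tax: taxable = $6,600.00
  $864.78 + 26.53% × ($6,600.00 − $6,000.00) = $864.78 + 26.53% × $600.00 = $1,023.96
Supplemental (27% flat on bonus): 27% × $18,000.00 = $4,860.00
Total regional income tax: $1,023.96 + $4,860.00 = $5,883.96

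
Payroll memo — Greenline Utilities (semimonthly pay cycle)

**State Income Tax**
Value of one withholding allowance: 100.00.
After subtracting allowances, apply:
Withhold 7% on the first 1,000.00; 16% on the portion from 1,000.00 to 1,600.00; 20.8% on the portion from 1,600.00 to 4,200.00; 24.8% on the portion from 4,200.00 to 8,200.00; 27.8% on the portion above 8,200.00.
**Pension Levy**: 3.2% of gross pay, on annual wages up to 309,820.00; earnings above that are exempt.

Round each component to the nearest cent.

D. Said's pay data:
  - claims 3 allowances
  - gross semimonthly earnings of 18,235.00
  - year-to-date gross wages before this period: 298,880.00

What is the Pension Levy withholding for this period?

Pension Levy: cap 309,820.00 − YTD 298,880.00 = 10,940.00 subject; 3.2% × 10,940.00 = 350.08

350.08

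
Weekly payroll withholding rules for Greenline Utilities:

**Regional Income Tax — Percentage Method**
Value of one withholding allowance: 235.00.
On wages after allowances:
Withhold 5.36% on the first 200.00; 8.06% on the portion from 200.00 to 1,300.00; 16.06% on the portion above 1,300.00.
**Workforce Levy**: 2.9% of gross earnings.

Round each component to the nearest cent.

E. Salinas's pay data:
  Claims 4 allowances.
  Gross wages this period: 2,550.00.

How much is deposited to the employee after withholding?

2,326.88

Regional Income Tax: taxable = 2,550.00 − 4×235.00 = 1,610.00
  99.38 + 16.06% × (1,610.00 − 1,300.00) = 99.38 + 16.06% × 310.00 = 149.17
Workforce Levy: 2.9% × 2,550.00 = 73.95
Total withheld: 149.17 + 73.95 = 223.12
Net pay: 2,550.00 − 223.12 = 2,326.88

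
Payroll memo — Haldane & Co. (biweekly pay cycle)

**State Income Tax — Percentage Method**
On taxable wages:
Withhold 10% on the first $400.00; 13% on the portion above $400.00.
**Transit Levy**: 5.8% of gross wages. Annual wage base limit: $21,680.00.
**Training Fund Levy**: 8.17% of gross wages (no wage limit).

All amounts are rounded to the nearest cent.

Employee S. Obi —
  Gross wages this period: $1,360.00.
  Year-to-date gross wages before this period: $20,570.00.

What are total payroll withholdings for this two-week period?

State Income Tax: taxable = $1,360.00
  $40.00 + 13% × ($1,360.00 − $400.00) = $40.00 + 13% × $960.00 = $164.80
Transit Levy: cap $21,680.00 − YTD $20,570.00 = $1,110.00 subject; 5.8% × $1,110.00 = $64.38
Training Fund Levy: 8.17% × $1,360.00 = $111.11
Total: $164.80 + $64.38 + $111.11 = $340.29

$340.29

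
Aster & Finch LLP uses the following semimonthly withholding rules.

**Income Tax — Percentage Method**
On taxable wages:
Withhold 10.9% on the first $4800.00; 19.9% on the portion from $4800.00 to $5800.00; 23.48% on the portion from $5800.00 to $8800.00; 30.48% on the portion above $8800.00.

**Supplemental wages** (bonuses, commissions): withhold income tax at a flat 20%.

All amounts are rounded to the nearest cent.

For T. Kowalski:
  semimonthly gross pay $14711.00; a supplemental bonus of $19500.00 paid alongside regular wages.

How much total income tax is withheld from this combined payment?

$7128.27

Income Tax: taxable = $14711.00
  $1426.60 + 30.48% × ($14711.00 − $8800.00) = $1426.60 + 30.48% × $5911.00 = $3228.27
Supplemental (20% flat on bonus): 20% × $19500.00 = $3900.00
Total income tax: $3228.27 + $3900.00 = $7128.27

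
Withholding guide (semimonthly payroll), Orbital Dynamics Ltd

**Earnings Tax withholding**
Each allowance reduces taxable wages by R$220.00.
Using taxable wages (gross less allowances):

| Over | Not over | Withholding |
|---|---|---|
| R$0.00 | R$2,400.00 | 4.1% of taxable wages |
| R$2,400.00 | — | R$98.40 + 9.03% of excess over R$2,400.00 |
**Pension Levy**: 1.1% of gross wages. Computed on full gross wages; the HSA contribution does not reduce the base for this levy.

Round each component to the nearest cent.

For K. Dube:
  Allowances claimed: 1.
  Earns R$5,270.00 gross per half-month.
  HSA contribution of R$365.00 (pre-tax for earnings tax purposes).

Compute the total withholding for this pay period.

Earnings Tax: taxable = R$5,270.00 − R$365.00 − 1×R$220.00 = R$4,685.00
  R$98.40 + 9.03% × (R$4,685.00 − R$2,400.00) = R$98.40 + 9.03% × R$2,285.00 = R$304.74
Pension Levy: 1.1% × R$5,270.00 = R$57.97
Total: R$304.74 + R$57.97 = R$362.71

R$362.71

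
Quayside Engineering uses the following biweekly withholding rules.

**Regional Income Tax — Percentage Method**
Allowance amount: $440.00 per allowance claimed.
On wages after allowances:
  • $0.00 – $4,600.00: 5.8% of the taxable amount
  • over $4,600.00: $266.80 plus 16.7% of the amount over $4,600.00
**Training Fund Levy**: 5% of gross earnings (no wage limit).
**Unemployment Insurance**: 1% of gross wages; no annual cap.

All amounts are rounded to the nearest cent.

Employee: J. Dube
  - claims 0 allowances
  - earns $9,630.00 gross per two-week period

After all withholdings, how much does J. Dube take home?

$7,945.39

Regional Income Tax: taxable = $9,630.00
  $266.80 + 16.7% × ($9,630.00 − $4,600.00) = $266.80 + 16.7% × $5,030.00 = $1,106.81
Training Fund Levy: 5% × $9,630.00 = $481.50
Unemployment Insurance: 1% × $9,630.00 = $96.30
Total withheld: $1,106.81 + $481.50 + $96.30 = $1,684.61
Net pay: $9,630.00 − $1,684.61 = $7,945.39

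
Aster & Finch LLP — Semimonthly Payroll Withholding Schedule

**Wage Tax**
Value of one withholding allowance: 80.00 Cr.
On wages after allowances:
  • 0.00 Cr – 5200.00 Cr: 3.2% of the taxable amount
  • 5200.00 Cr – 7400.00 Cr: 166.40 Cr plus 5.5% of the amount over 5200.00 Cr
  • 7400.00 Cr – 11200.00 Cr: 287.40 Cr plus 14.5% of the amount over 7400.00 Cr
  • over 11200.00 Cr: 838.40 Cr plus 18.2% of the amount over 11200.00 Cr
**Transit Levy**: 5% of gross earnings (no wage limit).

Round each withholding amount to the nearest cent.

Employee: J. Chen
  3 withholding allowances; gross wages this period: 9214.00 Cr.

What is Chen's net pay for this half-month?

Wage Tax: taxable = 9214.00 Cr − 3×80.00 Cr = 8974.00 Cr
  287.40 Cr + 14.5% × (8974.00 Cr − 7400.00 Cr) = 287.40 Cr + 14.5% × 1574.00 Cr = 515.63 Cr
Transit Levy: 5% × 9214.00 Cr = 460.70 Cr
Total withheld: 515.63 Cr + 460.70 Cr = 976.33 Cr
Net pay: 9214.00 Cr − 976.33 Cr = 8237.67 Cr

8237.67 Cr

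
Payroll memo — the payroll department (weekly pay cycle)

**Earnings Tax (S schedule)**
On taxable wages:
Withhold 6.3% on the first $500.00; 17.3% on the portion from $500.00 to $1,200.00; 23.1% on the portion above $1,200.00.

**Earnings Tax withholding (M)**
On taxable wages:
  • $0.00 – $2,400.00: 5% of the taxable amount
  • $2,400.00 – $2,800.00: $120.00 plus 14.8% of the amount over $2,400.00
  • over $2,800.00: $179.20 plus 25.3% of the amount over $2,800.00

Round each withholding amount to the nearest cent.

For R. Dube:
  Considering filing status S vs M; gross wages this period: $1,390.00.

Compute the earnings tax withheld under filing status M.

Earnings Tax (M): taxable = $1,390.00
  5% × $1,390.00 = $69.50

$69.50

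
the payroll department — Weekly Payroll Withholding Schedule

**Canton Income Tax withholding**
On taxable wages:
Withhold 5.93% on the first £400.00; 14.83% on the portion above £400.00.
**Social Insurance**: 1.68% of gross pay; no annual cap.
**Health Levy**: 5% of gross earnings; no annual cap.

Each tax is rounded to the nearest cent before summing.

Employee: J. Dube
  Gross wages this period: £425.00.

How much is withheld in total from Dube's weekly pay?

Canton Income Tax: taxable = £425.00
  £23.72 + 14.83% × (£425.00 − £400.00) = £23.72 + 14.83% × £25.00 = £27.43
Social Insurance: 1.68% × £425.00 = £7.14
Health Levy: 5% × £425.00 = £21.25
Total: £27.43 + £7.14 + £21.25 = £55.82

£55.82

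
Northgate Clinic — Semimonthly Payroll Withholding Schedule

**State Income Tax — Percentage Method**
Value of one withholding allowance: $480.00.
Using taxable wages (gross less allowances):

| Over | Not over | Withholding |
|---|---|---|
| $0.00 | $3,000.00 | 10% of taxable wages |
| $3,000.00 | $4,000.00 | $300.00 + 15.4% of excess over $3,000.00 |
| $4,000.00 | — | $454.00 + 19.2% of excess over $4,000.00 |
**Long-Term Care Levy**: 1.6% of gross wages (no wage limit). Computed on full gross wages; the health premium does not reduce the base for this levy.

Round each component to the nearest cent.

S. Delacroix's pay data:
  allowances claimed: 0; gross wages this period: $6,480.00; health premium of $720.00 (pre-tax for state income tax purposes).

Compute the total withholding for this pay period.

$895.60

State Income Tax: taxable = $6,480.00 − $720.00 = $5,760.00
  $454.00 + 19.2% × ($5,760.00 − $4,000.00) = $454.00 + 19.2% × $1,760.00 = $791.92
Long-Term Care Levy: 1.6% × $6,480.00 = $103.68
Total: $791.92 + $103.68 = $895.60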